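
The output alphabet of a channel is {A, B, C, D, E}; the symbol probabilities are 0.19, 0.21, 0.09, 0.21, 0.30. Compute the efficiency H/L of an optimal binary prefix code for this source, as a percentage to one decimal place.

98.0%

Entropy H = −Σ p log₂ p ≈ 2.2346 bits.
Huffman merges: 9/100+19/100→7/25; 21/100+21/100→21/50; 7/25+3/10→29/50; 21/50+29/50→1. L = 57/25 ≈ 2.2800.
Efficiency = H/L = 2.2346/2.2800 = 98.0%.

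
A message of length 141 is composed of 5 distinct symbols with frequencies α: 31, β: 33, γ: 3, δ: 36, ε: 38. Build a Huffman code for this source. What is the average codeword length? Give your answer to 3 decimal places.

2.241 bits/symbol

Probabilities are the counts divided by 141.
Repeatedly combine the two least-probable nodes; the expected code length is the sum of the merged weights.
merge 1/47 + 31/141 → 34/141
merge 11/47 + 34/141 → 67/141
merge 12/47 + 38/141 → 74/141
merge 67/141 + 74/141 → 1
L = 34/141 + 67/141 + 74/141 + 1 = 316/141 ≈ 2.241 bits/symbol.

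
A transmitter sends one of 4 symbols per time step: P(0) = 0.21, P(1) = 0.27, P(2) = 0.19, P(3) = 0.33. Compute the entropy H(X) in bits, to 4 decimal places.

1.9659 bits

H = −Σ pᵢ log₂ pᵢ.
−0.21·log₂(0.21) = 0.4728
−0.27·log₂(0.27) = 0.5100
−0.19·log₂(0.19) = 0.4552
−0.33·log₂(0.33) = 0.5278
Sum ≈ 1.9659 → 1.9659 bits.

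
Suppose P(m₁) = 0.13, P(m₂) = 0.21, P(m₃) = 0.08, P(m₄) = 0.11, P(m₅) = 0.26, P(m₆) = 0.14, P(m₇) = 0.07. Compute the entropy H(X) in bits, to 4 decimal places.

2.6682 bits

H = −Σ pᵢ log₂ pᵢ.
−0.13·log₂(0.13) = 0.3826
−0.21·log₂(0.21) = 0.4728
−0.08·log₂(0.08) = 0.2915
−0.11·log₂(0.11) = 0.3503
−0.26·log₂(0.26) = 0.5053
−0.14·log₂(0.14) = 0.3971
−0.07·log₂(0.07) = 0.2686
Sum ≈ 2.6682 → 2.6682 bits.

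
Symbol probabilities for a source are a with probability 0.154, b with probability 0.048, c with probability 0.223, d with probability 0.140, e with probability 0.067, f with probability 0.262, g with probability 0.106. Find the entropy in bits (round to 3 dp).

2.617 bits

H = −Σ pᵢ log₂ pᵢ.
−0.154·log₂(0.154) = 0.4156
−0.048·log₂(0.048) = 0.2103
−0.223·log₂(0.223) = 0.4828
−0.140·log₂(0.140) = 0.3971
−0.067·log₂(0.067) = 0.2613
−0.262·log₂(0.262) = 0.5063
−0.106·log₂(0.106) = 0.3432
Sum ≈ 2.6166 → 2.617 bits.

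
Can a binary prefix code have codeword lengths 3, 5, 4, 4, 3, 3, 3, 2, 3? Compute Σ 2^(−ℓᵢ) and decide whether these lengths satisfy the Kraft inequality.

With common denominator 2^5 = 32: Σ 2^(−ℓᵢ) = 4/32 + 1/32 + 2/32 + 2/32 + 4/32 + 4/32 + 4/32 + 8/32 + 4/32 = 33/32 = 1.03125.
Kraft's inequality requires Σ ≤ 1; here Σ = 1.03125 > 1, so no such prefix code exists.

1.03125; no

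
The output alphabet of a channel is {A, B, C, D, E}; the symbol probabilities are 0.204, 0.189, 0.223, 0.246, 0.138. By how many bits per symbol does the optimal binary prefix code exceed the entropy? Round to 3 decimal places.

0.030 bits

Entropy H = −Σ p log₂ p ≈ 2.2969 bits.
Huffman merges: 69/500+189/1000→327/1000; 51/250+223/1000→427/1000; 123/500+327/1000→573/1000; 427/1000+573/1000→1. L = 2327/1000 ≈ 2.3270.
L − H = 2.3270 − 2.2969 = 0.030 bits.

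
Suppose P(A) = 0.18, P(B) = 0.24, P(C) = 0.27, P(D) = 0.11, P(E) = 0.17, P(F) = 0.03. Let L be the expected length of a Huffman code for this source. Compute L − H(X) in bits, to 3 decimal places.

0.064 bits

Entropy H = −Σ p log₂ p ≈ 2.3861 bits.
Huffman merges: 3/100+11/100→7/50; 7/50+17/100→31/100; 9/50+6/25→21/50; 27/100+31/100→29/50; 21/50+29/50→1. L = 49/20 ≈ 2.4500.
L − H = 2.4500 − 2.3861 = 0.064 bits.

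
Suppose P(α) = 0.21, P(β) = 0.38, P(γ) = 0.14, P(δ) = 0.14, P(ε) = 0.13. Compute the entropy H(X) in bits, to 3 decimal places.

2.180 bits

H = −Σ pᵢ log₂ pᵢ.
−0.21·log₂(0.21) = 0.4728
−0.38·log₂(0.38) = 0.5305
−0.14·log₂(0.14) = 0.3971
−0.14·log₂(0.14) = 0.3971
−0.13·log₂(0.13) = 0.3826
Sum ≈ 2.1801 → 2.180 bits.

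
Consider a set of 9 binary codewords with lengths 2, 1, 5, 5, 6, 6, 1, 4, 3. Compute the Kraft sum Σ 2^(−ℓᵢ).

With common denominator 2^6 = 64: Σ 2^(−ℓᵢ) = 16/64 + 32/64 + 2/64 + 2/64 + 1/64 + 1/64 + 32/64 + 4/64 + 8/64 = 98/64 = 1.53125.

1.53125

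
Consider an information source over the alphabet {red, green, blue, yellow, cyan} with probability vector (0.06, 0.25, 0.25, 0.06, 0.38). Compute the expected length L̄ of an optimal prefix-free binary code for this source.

2.11 bits/symbol

Repeatedly combine the two least-probable nodes; the expected code length is the sum of the merged weights.
merge 3/50 + 3/50 → 3/25
merge 3/25 + 1/4 → 37/100
merge 1/4 + 37/100 → 31/50
merge 19/50 + 31/50 → 1
L = 3/25 + 37/100 + 31/50 + 1 = 211/100 = 2.11 bits/symbol.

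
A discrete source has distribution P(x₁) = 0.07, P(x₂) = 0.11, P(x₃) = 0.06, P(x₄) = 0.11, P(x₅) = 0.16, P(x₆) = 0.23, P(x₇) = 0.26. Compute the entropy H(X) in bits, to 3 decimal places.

2.629 bits

H = −Σ pᵢ log₂ pᵢ.
−0.07·log₂(0.07) = 0.2686
−0.11·log₂(0.11) = 0.3503
−0.06·log₂(0.06) = 0.2435
−0.11·log₂(0.11) = 0.3503
−0.16·log₂(0.16) = 0.4230
−0.23·log₂(0.23) = 0.4877
−0.26·log₂(0.26) = 0.5053
Sum ≈ 2.6286 → 2.629 bits.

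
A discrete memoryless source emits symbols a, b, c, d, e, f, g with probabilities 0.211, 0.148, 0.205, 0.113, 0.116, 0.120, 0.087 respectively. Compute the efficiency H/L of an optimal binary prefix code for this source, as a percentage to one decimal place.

Entropy H = −Σ p log₂ p ≈ 2.7398 bits.
Huffman merges: 87/1000+113/1000→1/5; 29/250+3/25→59/250; 37/250+1/5→87/250; 41/200+211/1000→52/125; 59/250+87/250→73/125; 52/125+73/125→1. L = 348/125 ≈ 2.7840.
Efficiency = H/L = 2.7398/2.7840 = 98.4%.

98.4%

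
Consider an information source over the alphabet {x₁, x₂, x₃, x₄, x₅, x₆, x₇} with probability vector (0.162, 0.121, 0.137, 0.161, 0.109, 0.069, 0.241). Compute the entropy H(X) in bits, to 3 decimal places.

2.721 bits

H = −Σ pᵢ log₂ pᵢ.
−0.162·log₂(0.162) = 0.4254
−0.121·log₂(0.121) = 0.3687
−0.137·log₂(0.137) = 0.3929
−0.161·log₂(0.161) = 0.4242
−0.109·log₂(0.109) = 0.3485
−0.069·log₂(0.069) = 0.2662
−0.241·log₂(0.241) = 0.4947
Sum ≈ 2.7206 → 2.721 bits.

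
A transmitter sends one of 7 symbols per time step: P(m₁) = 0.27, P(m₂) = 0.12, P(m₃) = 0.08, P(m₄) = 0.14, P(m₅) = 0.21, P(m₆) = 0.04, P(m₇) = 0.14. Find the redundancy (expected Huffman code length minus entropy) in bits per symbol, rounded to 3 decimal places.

0.019 bits

Entropy H = −Σ p log₂ p ≈ 2.6214 bits.
Huffman merges: 1/25+2/25→3/25; 3/25+3/25→6/25; 7/50+7/50→7/25; 21/100+6/25→9/20; 27/100+7/25→11/20; 9/20+11/20→1. L = 66/25 ≈ 2.6400.
L − H = 2.6400 − 2.6214 = 0.019 bits.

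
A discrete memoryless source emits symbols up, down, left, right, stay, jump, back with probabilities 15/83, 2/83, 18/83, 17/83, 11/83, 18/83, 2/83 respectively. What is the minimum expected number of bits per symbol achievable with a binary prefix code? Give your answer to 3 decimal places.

Repeatedly combine the two least-probable nodes; the expected code length is the sum of the merged weights.
merge 2/83 + 2/83 → 4/83
merge 4/83 + 11/83 → 15/83
merge 15/83 + 15/83 → 30/83
merge 17/83 + 18/83 → 35/83
merge 18/83 + 30/83 → 48/83
merge 35/83 + 48/83 → 1
L = 4/83 + 15/83 + 30/83 + 35/83 + 48/83 + 1 = 215/83 ≈ 2.590 bits/symbol.

2.590 bits/symbol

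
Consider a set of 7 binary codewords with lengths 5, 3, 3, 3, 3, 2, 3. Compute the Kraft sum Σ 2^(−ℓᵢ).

0.90625

With common denominator 2^5 = 32: Σ 2^(−ℓᵢ) = 1/32 + 4/32 + 4/32 + 4/32 + 4/32 + 8/32 + 4/32 = 29/32 = 0.90625.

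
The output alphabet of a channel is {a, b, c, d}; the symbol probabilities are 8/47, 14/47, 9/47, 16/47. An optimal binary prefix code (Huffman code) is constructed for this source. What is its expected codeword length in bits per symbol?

2 bits/symbol

Repeatedly combine the two least-probable nodes; the expected code length is the sum of the merged weights.
merge 8/47 + 9/47 → 17/47
merge 14/47 + 16/47 → 30/47
merge 17/47 + 30/47 → 1
L = 17/47 + 30/47 + 1 = 2 bits/symbol.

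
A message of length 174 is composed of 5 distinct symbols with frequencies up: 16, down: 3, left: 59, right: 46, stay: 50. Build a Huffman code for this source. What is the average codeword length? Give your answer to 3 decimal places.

Probabilities are the counts divided by 174.
Repeatedly combine the two least-probable nodes; the expected code length is the sum of the merged weights.
merge 1/58 + 8/87 → 19/174
merge 19/174 + 23/87 → 65/174
merge 25/87 + 59/174 → 109/174
merge 65/174 + 109/174 → 1
L = 19/174 + 65/174 + 109/174 + 1 = 367/174 ≈ 2.109 bits/symbol.

2.109 bits/symbol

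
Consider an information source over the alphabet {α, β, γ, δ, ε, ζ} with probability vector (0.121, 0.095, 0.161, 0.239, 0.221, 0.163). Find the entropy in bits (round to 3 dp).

H = −Σ pᵢ log₂ pᵢ.
−0.121·log₂(0.121) = 0.3687
−0.095·log₂(0.095) = 0.3226
−0.161·log₂(0.161) = 0.4242
−0.239·log₂(0.239) = 0.4935
−0.221·log₂(0.221) = 0.4813
−0.163·log₂(0.163) = 0.4266
Sum ≈ 2.5169 → 2.517 bits.

2.517 bits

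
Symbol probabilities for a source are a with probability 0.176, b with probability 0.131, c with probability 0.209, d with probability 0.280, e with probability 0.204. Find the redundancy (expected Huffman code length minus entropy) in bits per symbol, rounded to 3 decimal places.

0.028 bits

Entropy H = −Σ p log₂ p ≈ 2.2793 bits.
Huffman merges: 131/1000+22/125→307/1000; 51/250+209/1000→413/1000; 7/25+307/1000→587/1000; 413/1000+587/1000→1. L = 2307/1000 ≈ 2.3070.
L − H = 2.3070 − 2.2793 = 0.028 bits.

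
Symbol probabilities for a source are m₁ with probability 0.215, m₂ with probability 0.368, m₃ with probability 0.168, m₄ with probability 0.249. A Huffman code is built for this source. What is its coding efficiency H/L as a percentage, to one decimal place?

97.0%

Entropy H = −Σ p log₂ p ≈ 1.9393 bits.
Huffman merges: 21/125+43/200→383/1000; 249/1000+46/125→617/1000; 383/1000+617/1000→1. L = 2 ≈ 2.0000.
Efficiency = H/L = 1.9393/2.0000 = 97.0%.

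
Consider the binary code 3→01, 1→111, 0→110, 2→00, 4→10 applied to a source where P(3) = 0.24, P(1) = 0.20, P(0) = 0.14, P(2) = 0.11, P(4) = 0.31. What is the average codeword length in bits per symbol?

L̄ = Σ pᵢ·ℓᵢ = 0.24·2 + 0.20·3 + 0.14·3 + 0.11·2 + 0.31·2 = 2.34 bits/symbol.

2.34 bits/symbol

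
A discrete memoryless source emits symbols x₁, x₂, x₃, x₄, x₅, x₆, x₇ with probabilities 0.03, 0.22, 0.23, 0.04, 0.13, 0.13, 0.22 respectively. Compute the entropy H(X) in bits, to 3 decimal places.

2.552 bits

H = −Σ pᵢ log₂ pᵢ.
−0.03·log₂(0.03) = 0.1518
−0.22·log₂(0.22) = 0.4806
−0.23·log₂(0.23) = 0.4877
−0.04·log₂(0.04) = 0.1858
−0.13·log₂(0.13) = 0.3826
−0.13·log₂(0.13) = 0.3826
−0.22·log₂(0.22) = 0.4806
Sum ≈ 2.5516 → 2.552 bits.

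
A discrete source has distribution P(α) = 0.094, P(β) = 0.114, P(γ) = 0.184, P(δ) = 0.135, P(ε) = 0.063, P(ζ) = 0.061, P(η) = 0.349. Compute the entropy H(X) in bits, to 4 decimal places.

2.5446 bits

H = −Σ pᵢ log₂ pᵢ.
−0.094·log₂(0.094) = 0.3207
−0.114·log₂(0.114) = 0.3571
−0.184·log₂(0.184) = 0.4494
−0.135·log₂(0.135) = 0.3900
−0.063·log₂(0.063) = 0.2513
−0.061·log₂(0.061) = 0.2461
−0.349·log₂(0.349) = 0.5300
Sum ≈ 2.5446 → 2.5446 bits.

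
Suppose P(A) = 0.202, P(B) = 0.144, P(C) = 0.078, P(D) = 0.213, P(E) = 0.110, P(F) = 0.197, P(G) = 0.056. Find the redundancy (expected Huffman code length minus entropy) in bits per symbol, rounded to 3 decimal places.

0.043 bits

Entropy H = −Σ p log₂ p ≈ 2.6759 bits.
Huffman merges: 7/125+39/500→67/500; 11/100+67/500→61/250; 18/125+197/1000→341/1000; 101/500+213/1000→83/200; 61/250+341/1000→117/200; 83/200+117/200→1. L = 2719/1000 ≈ 2.7190.
L − H = 2.7190 − 2.6759 = 0.043 bits.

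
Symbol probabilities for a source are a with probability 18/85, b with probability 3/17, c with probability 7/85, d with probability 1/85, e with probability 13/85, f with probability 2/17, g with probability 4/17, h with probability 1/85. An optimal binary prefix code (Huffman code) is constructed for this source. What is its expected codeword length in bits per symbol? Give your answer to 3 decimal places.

Repeatedly combine the two least-probable nodes; the expected code length is the sum of the merged weights.
merge 1/85 + 1/85 → 2/85
merge 2/85 + 7/85 → 9/85
merge 9/85 + 2/17 → 19/85
merge 13/85 + 3/17 → 28/85
merge 18/85 + 19/85 → 37/85
merge 4/17 + 28/85 → 48/85
merge 37/85 + 48/85 → 1
L = 2/85 + 9/85 + 19/85 + 28/85 + 37/85 + 48/85 + 1 = 228/85 ≈ 2.682 bits/symbol.

2.682 bits/symbol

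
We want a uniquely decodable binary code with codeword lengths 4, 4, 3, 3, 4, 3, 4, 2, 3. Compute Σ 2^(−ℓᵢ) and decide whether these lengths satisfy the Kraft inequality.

1; yes

With common denominator 2^4 = 16: Σ 2^(−ℓᵢ) = 1/16 + 1/16 + 2/16 + 2/16 + 1/16 + 2/16 + 1/16 + 4/16 + 2/16 = 16/16 = 1.
Kraft's inequality requires Σ ≤ 1; here Σ = 1 ≤ 1, so such a prefix code exists.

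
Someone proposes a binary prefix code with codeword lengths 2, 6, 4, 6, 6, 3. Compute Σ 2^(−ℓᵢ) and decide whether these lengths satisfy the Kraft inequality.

With common denominator 2^6 = 64: Σ 2^(−ℓᵢ) = 16/64 + 1/64 + 4/64 + 1/64 + 1/64 + 8/64 = 31/64 = 0.484375.
Kraft's inequality requires Σ ≤ 1; here Σ = 0.484375 ≤ 1, so such a prefix code exists.

0.484375; yes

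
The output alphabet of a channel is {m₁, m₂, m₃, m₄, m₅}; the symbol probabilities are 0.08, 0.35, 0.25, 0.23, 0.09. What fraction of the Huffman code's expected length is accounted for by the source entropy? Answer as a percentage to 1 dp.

97.8%

Entropy H = −Σ p log₂ p ≈ 2.1219 bits.
Huffman merges: 2/25+9/100→17/100; 17/100+23/100→2/5; 1/4+7/20→3/5; 2/5+3/5→1. L = 217/100 ≈ 2.1700.
Efficiency = H/L = 2.1219/2.1700 = 97.8%.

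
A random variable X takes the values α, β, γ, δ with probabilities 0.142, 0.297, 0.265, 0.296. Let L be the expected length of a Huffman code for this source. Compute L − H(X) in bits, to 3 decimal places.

Entropy H = −Σ p log₂ p ≈ 1.9477 bits.
Huffman merges: 71/500+53/200→407/1000; 37/125+297/1000→593/1000; 407/1000+593/1000→1. L = 2 ≈ 2.0000.
L − H = 2.0000 − 1.9477 = 0.052 bits.

0.052 bits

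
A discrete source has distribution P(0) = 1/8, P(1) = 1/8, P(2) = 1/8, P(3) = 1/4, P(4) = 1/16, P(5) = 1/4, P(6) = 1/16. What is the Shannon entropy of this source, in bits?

2.625 bits

Each probability is a power of 1/2, so log₂(1/p) is an integer.
H = Σ p·log₂(1/p) = 1/8·3 + 1/8·3 + 1/8·3 + 1/4·2 + 1/16·4 + 1/4·2 + 1/16·4 = 2.625 bits.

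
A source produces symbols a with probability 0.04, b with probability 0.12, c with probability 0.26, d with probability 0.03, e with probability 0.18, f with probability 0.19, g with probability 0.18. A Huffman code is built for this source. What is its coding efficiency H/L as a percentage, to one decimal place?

Entropy H = −Σ p log₂ p ≈ 2.5557 bits.
Huffman merges: 3/100+1/25→7/100; 7/100+3/25→19/100; 9/50+9/50→9/25; 19/100+19/100→19/50; 13/50+9/25→31/50; 19/50+31/50→1. L = 131/50 ≈ 2.6200.
Efficiency = H/L = 2.5557/2.6200 = 97.5%.

97.5%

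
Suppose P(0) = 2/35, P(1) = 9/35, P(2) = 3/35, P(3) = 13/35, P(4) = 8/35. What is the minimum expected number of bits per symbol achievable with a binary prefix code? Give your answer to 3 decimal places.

2.143 bits/symbol

Repeatedly combine the two least-probable nodes; the expected code length is the sum of the merged weights.
merge 2/35 + 3/35 → 1/7
merge 1/7 + 8/35 → 13/35
merge 9/35 + 13/35 → 22/35
merge 13/35 + 22/35 → 1
L = 1/7 + 13/35 + 22/35 + 1 = 15/7 ≈ 2.143 bits/symbol.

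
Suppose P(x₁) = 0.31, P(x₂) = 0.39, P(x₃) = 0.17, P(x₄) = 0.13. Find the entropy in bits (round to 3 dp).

1.871 bits

H = −Σ pᵢ log₂ pᵢ.
−0.31·log₂(0.31) = 0.5238
−0.39·log₂(0.39) = 0.5298
−0.17·log₂(0.17) = 0.4346
−0.13·log₂(0.13) = 0.3826
Sum ≈ 1.8708 → 1.871 bits.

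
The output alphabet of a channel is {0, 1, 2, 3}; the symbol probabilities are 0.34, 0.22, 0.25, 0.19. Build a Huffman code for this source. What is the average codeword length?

2 bits/symbol

Repeatedly combine the two least-probable nodes; the expected code length is the sum of the merged weights.
merge 19/100 + 11/50 → 41/100
merge 1/4 + 17/50 → 59/100
merge 41/100 + 59/100 → 1
L = 41/100 + 59/100 + 1 = 2 bits/symbol.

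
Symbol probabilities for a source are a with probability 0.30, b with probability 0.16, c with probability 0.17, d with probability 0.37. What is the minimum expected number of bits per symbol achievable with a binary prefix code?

Repeatedly combine the two least-probable nodes; the expected code length is the sum of the merged weights.
merge 4/25 + 17/100 → 33/100
merge 3/10 + 33/100 → 63/100
merge 37/100 + 63/100 → 1
L = 33/100 + 63/100 + 1 = 49/25 = 1.96 bits/symbol.

1.96 bits/symbol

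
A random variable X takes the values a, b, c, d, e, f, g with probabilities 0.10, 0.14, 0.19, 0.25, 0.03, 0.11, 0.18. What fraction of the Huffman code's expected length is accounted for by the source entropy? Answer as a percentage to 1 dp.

Entropy H = −Σ p log₂ p ≈ 2.6319 bits.
Huffman merges: 3/100+1/10→13/100; 11/100+13/100→6/25; 7/50+9/50→8/25; 19/100+6/25→43/100; 1/4+8/25→57/100; 43/100+57/100→1. L = 269/100 ≈ 2.6900.
Efficiency = H/L = 2.6319/2.6900 = 97.8%.

97.8%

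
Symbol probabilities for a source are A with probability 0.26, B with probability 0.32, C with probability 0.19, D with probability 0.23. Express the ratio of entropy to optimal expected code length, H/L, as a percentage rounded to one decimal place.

Entropy H = −Σ p log₂ p ≈ 1.9742 bits.
Huffman merges: 19/100+23/100→21/50; 13/50+8/25→29/50; 21/50+29/50→1. L = 2 ≈ 2.0000.
Efficiency = H/L = 1.9742/2.0000 = 98.7%.

98.7%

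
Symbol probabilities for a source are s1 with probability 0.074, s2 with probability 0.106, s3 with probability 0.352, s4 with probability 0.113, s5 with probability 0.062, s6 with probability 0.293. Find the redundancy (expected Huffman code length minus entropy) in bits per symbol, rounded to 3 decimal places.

0.080 bits

Entropy H = −Σ p log₂ p ≈ 2.2745 bits.
Huffman merges: 31/500+37/500→17/125; 53/500+113/1000→219/1000; 17/125+219/1000→71/200; 293/1000+44/125→129/200; 71/200+129/200→1. L = 471/200 ≈ 2.3550.
L − H = 2.3550 − 2.2745 = 0.080 bits.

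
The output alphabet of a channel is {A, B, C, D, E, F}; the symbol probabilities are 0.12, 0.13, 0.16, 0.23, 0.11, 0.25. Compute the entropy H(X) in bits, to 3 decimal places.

2.511 bits

H = −Σ pᵢ log₂ pᵢ.
−0.12·log₂(0.12) = 0.3671
−0.13·log₂(0.13) = 0.3826
−0.16·log₂(0.16) = 0.4230
−0.23·log₂(0.23) = 0.4877
−0.11·log₂(0.11) = 0.3503
−0.25·log₂(0.25) = 0.5000
Sum ≈ 2.5107 → 2.511 bits.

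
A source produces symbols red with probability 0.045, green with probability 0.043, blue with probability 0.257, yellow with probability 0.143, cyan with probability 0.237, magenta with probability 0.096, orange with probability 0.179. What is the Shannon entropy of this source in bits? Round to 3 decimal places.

2.563 bits

H = −Σ pᵢ log₂ pᵢ.
−0.045·log₂(0.045) = 0.2013
−0.043·log₂(0.043) = 0.1952
−0.257·log₂(0.257) = 0.5038
−0.143·log₂(0.143) = 0.4012
−0.237·log₂(0.237) = 0.4923
−0.096·log₂(0.096) = 0.3246
−0.179·log₂(0.179) = 0.4443
Sum ≈ 2.5626 → 2.563 bits.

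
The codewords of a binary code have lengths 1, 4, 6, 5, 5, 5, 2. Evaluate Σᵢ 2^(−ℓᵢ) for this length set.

With common denominator 2^6 = 64: Σ 2^(−ℓᵢ) = 32/64 + 4/64 + 1/64 + 2/64 + 2/64 + 2/64 + 16/64 = 59/64 = 0.921875.

0.921875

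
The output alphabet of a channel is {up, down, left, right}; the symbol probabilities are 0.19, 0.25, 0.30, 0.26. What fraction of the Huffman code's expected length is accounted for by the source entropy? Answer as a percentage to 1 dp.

Entropy H = −Σ p log₂ p ≈ 1.9816 bits.
Huffman merges: 19/100+1/4→11/25; 13/50+3/10→14/25; 11/25+14/25→1. L = 2 ≈ 2.0000.
Efficiency = H/L = 1.9816/2.0000 = 99.1%.

99.1%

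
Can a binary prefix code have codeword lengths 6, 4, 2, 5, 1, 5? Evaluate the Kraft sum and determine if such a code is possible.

0.890625; yes

With common denominator 2^6 = 64: Σ 2^(−ℓᵢ) = 1/64 + 4/64 + 16/64 + 2/64 + 32/64 + 2/64 = 57/64 = 0.890625.
Kraft's inequality requires Σ ≤ 1; here Σ = 0.890625 ≤ 1, so such a prefix code exists.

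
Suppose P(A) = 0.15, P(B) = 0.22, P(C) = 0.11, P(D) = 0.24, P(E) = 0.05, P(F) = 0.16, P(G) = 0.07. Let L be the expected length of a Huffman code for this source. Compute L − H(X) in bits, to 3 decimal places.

0.017 bits

Entropy H = −Σ p log₂ p ≈ 2.6432 bits.
Huffman merges: 1/20+7/100→3/25; 11/100+3/25→23/100; 3/20+4/25→31/100; 11/50+23/100→9/20; 6/25+31/100→11/20; 9/20+11/20→1. L = 133/50 ≈ 2.6600.
L − H = 2.6600 − 2.6432 = 0.017 bits.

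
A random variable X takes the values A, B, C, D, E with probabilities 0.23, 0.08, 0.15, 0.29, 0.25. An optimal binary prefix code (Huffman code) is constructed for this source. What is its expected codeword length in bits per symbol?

2.23 bits/symbol

Repeatedly combine the two least-probable nodes; the expected code length is the sum of the merged weights.
merge 2/25 + 3/20 → 23/100
merge 23/100 + 23/100 → 23/50
merge 1/4 + 29/100 → 27/50
merge 23/50 + 27/50 → 1
L = 23/100 + 23/50 + 27/50 + 1 = 223/100 = 2.23 bits/symbol.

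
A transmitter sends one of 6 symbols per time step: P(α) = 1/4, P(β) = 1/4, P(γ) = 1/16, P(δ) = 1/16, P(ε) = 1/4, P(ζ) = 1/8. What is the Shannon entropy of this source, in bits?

Each probability is a power of 1/2, so log₂(1/p) is an integer.
H = Σ p·log₂(1/p) = 1/4·2 + 1/4·2 + 1/16·4 + 1/16·4 + 1/4·2 + 1/8·3 = 2.375 bits.

2.375 bits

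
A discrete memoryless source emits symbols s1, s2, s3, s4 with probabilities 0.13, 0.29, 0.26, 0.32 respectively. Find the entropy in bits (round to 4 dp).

1.9319 bits

H = −Σ pᵢ log₂ pᵢ.
−0.13·log₂(0.13) = 0.3826
−0.29·log₂(0.29) = 0.5179
−0.26·log₂(0.26) = 0.5053
−0.32·log₂(0.32) = 0.5260
Sum ≈ 1.9319 → 1.9319 bits.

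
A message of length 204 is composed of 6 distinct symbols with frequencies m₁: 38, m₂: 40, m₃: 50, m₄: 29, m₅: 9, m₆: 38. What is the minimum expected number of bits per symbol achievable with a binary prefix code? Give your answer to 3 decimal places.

Probabilities are the counts divided by 204.
Repeatedly combine the two least-probable nodes; the expected code length is the sum of the merged weights.
merge 3/68 + 29/204 → 19/102
merge 19/102 + 19/102 → 19/51
merge 19/102 + 10/51 → 13/34
merge 25/102 + 19/51 → 21/34
merge 13/34 + 21/34 → 1
L = 19/102 + 19/51 + 13/34 + 21/34 + 1 = 87/34 ≈ 2.559 bits/symbol.

2.559 bits/symbol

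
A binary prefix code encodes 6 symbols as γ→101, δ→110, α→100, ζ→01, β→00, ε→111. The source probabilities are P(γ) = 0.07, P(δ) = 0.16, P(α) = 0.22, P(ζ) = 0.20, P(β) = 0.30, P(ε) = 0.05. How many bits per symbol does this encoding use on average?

L̄ = Σ pᵢ·ℓᵢ = 0.07·3 + 0.16·3 + 0.22·3 + 0.20·2 + 0.30·2 + 0.05·3 = 2.5 bits/symbol.

2.5 bits/symbol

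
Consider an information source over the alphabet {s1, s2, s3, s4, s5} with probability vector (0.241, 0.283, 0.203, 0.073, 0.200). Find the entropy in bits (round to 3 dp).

2.217 bits

H = −Σ pᵢ log₂ pᵢ.
−0.241·log₂(0.241) = 0.4947
−0.283·log₂(0.283) = 0.5154
−0.203·log₂(0.203) = 0.4670
−0.073·log₂(0.073) = 0.2756
−0.200·log₂(0.200) = 0.4644
Sum ≈ 2.2171 → 2.217 bits.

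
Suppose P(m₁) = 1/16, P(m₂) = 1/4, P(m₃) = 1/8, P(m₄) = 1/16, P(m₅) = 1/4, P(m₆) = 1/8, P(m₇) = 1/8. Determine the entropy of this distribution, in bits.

2.625 bits

Each probability is a power of 1/2, so log₂(1/p) is an integer.
H = Σ p·log₂(1/p) = 1/16·4 + 1/4·2 + 1/8·3 + 1/16·4 + 1/4·2 + 1/8·3 + 1/8·3 = 2.625 bits.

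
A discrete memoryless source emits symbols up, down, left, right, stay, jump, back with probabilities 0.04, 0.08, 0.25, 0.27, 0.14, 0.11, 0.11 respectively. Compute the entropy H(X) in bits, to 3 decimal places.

H = −Σ pᵢ log₂ pᵢ.
−0.04·log₂(0.04) = 0.1858
−0.08·log₂(0.08) = 0.2915
−0.25·log₂(0.25) = 0.5000
−0.27·log₂(0.27) = 0.5100
−0.14·log₂(0.14) = 0.3971
−0.11·log₂(0.11) = 0.3503
−0.11·log₂(0.11) = 0.3503
Sum ≈ 2.5850 → 2.585 bits.

2.585 bits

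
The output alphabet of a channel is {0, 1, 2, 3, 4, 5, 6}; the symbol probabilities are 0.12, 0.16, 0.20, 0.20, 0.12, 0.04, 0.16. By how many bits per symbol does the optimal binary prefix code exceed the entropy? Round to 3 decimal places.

Entropy H = −Σ p log₂ p ≈ 2.6947 bits.
Huffman merges: 1/25+3/25→4/25; 3/25+4/25→7/25; 4/25+4/25→8/25; 1/5+1/5→2/5; 7/25+8/25→3/5; 2/5+3/5→1. L = 69/25 ≈ 2.7600.
L − H = 2.7600 − 2.6947 = 0.065 bits.

0.065 bits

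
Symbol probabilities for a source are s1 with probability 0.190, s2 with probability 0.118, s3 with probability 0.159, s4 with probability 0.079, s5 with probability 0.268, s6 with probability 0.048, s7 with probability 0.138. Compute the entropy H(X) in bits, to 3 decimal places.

2.644 bits

H = −Σ pᵢ log₂ pᵢ.
−0.190·log₂(0.190) = 0.4552
−0.118·log₂(0.118) = 0.3638
−0.159·log₂(0.159) = 0.4218
−0.079·log₂(0.079) = 0.2893
−0.268·log₂(0.268) = 0.5091
−0.048·log₂(0.048) = 0.2103
−0.138·log₂(0.138) = 0.3943
Sum ≈ 2.6438 → 2.644 bits.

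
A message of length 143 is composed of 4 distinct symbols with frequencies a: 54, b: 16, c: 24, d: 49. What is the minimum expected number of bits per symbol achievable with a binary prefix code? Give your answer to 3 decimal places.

1.902 bits/symbol

Probabilities are the counts divided by 143.
Repeatedly combine the two least-probable nodes; the expected code length is the sum of the merged weights.
merge 16/143 + 24/143 → 40/143
merge 40/143 + 49/143 → 89/143
merge 54/143 + 89/143 → 1
L = 40/143 + 89/143 + 1 = 272/143 ≈ 1.902 bits/symbol.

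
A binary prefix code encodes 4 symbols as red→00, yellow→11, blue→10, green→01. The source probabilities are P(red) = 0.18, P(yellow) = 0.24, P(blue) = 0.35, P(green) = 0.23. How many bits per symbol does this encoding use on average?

L̄ = Σ pᵢ·ℓᵢ = 0.18·2 + 0.24·2 + 0.35·2 + 0.23·2 = 2 bits/symbol.

2 bits/symbol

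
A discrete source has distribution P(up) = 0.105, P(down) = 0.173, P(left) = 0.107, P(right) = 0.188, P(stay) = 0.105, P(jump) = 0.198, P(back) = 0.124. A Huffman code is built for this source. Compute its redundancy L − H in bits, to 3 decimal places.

Entropy H = −Σ p log₂ p ≈ 2.7551 bits.
Huffman merges: 21/200+21/200→21/100; 107/1000+31/250→231/1000; 173/1000+47/250→361/1000; 99/500+21/100→51/125; 231/1000+361/1000→74/125; 51/125+74/125→1. L = 1401/500 ≈ 2.8020.
L − H = 2.8020 − 2.7551 = 0.047 bits.

0.047 bits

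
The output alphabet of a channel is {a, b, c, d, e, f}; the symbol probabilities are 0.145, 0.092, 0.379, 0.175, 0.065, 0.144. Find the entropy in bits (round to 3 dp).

2.350 bits

H = −Σ pᵢ log₂ pᵢ.
−0.145·log₂(0.145) = 0.4040
−0.092·log₂(0.092) = 0.3167
−0.379·log₂(0.379) = 0.5305
−0.175·log₂(0.175) = 0.4401
−0.065·log₂(0.065) = 0.2563
−0.144·log₂(0.144) = 0.4026
Sum ≈ 2.3501 → 2.350 bits.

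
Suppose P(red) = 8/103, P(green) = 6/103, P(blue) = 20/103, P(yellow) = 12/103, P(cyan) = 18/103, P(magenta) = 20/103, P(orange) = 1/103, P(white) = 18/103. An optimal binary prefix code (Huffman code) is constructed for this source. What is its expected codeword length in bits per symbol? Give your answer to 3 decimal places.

2.825 bits/symbol

Repeatedly combine the two least-probable nodes; the expected code length is the sum of the merged weights.
merge 1/103 + 6/103 → 7/103
merge 7/103 + 8/103 → 15/103
merge 12/103 + 15/103 → 27/103
merge 18/103 + 18/103 → 36/103
merge 20/103 + 20/103 → 40/103
merge 27/103 + 36/103 → 63/103
merge 40/103 + 63/103 → 1
L = 7/103 + 15/103 + 27/103 + 36/103 + 40/103 + 63/103 + 1 = 291/103 ≈ 2.825 bits/symbol.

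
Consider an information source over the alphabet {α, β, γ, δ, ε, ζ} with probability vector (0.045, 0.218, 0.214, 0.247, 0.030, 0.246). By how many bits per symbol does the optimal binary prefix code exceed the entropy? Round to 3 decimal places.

Entropy H = −Σ p log₂ p ≈ 2.3042 bits.
Huffman merges: 3/100+9/200→3/40; 3/40+107/500→289/1000; 109/500+123/500→58/125; 247/1000+289/1000→67/125; 58/125+67/125→1. L = 591/250 ≈ 2.3640.
L − H = 2.3640 − 2.3042 = 0.060 bits.

0.060 bits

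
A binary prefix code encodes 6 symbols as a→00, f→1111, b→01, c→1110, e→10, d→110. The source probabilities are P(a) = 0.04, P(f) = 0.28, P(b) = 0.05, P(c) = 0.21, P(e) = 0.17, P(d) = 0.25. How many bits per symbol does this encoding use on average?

3.23 bits/symbol

L̄ = Σ pᵢ·ℓᵢ = 0.04·2 + 0.28·4 + 0.05·2 + 0.21·4 + 0.17·2 + 0.25·3 = 3.23 bits/symbol.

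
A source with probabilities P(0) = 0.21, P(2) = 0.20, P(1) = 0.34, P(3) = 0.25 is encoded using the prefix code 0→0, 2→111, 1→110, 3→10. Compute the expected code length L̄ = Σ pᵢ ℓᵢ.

2.33 bits/symbol

L̄ = Σ pᵢ·ℓᵢ = 0.21·1 + 0.20·3 + 0.34·3 + 0.25·2 = 2.33 bits/symbol.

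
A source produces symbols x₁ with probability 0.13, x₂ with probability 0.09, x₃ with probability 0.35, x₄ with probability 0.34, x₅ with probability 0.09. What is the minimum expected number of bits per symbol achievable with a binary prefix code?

2.14 bits/symbol

Repeatedly combine the two least-probable nodes; the expected code length is the sum of the merged weights.
merge 9/100 + 9/100 → 9/50
merge 13/100 + 9/50 → 31/100
merge 31/100 + 17/50 → 13/20
merge 7/20 + 13/20 → 1
L = 9/50 + 31/100 + 13/20 + 1 = 107/50 = 2.14 bits/symbol.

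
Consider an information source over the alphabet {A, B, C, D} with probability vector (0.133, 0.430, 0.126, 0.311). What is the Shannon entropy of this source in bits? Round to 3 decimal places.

1.811 bits

H = −Σ pᵢ log₂ pᵢ.
−0.133·log₂(0.133) = 0.3871
−0.430·log₂(0.430) = 0.5236
−0.126·log₂(0.126) = 0.3766
−0.311·log₂(0.311) = 0.5240
Sum ≈ 1.8113 → 1.811 bits.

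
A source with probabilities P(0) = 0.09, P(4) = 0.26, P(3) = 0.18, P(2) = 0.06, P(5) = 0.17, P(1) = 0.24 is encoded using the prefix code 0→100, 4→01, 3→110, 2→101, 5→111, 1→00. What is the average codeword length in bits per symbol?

L̄ = Σ pᵢ·ℓᵢ = 0.09·3 + 0.26·2 + 0.18·3 + 0.06·3 + 0.17·3 + 0.24·2 = 2.5 bits/symbol.

2.5 bits/symbol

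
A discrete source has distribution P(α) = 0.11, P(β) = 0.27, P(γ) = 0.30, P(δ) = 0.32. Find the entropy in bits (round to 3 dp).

H = −Σ pᵢ log₂ pᵢ.
−0.11·log₂(0.11) = 0.3503
−0.27·log₂(0.27) = 0.5100
−0.30·log₂(0.30) = 0.5211
−0.32·log₂(0.32) = 0.5260
Sum ≈ 1.9074 → 1.907 bits.

1.907 bits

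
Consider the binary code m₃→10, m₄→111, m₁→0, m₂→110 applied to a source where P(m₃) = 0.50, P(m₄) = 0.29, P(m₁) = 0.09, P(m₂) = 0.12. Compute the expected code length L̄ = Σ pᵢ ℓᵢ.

L̄ = Σ pᵢ·ℓᵢ = 0.50·2 + 0.29·3 + 0.09·1 + 0.12·3 = 2.32 bits/symbol.

2.32 bits/symbol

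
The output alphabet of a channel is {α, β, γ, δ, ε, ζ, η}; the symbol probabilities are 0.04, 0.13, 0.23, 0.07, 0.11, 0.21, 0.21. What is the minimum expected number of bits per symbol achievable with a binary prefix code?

Repeatedly combine the two least-probable nodes; the expected code length is the sum of the merged weights.
merge 1/25 + 7/100 → 11/100
merge 11/100 + 11/100 → 11/50
merge 13/100 + 21/100 → 17/50
merge 21/100 + 11/50 → 43/100
merge 23/100 + 17/50 → 57/100
merge 43/100 + 57/100 → 1
L = 11/100 + 11/50 + 17/50 + 43/100 + 57/100 + 1 = 267/100 = 2.67 bits/symbol.

2.67 bits/symbol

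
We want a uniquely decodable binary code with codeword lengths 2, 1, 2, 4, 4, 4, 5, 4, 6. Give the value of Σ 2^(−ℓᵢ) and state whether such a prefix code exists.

1.296875; no

With common denominator 2^6 = 64: Σ 2^(−ℓᵢ) = 16/64 + 32/64 + 16/64 + 4/64 + 4/64 + 4/64 + 2/64 + 4/64 + 1/64 = 83/64 = 1.296875.
Kraft's inequality requires Σ ≤ 1; here Σ = 1.296875 > 1, so no such prefix code exists.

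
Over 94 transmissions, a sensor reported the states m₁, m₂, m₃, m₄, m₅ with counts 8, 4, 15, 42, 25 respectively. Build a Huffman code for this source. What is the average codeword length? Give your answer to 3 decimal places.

1.968 bits/symbol

Probabilities are the counts divided by 94.
Repeatedly combine the two least-probable nodes; the expected code length is the sum of the merged weights.
merge 2/47 + 4/47 → 6/47
merge 6/47 + 15/94 → 27/94
merge 25/94 + 27/94 → 26/47
merge 21/47 + 26/47 → 1
L = 6/47 + 27/94 + 26/47 + 1 = 185/94 ≈ 1.968 bits/symbol.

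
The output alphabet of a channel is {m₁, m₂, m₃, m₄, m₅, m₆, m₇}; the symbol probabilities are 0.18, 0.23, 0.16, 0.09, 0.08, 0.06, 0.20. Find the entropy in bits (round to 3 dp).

2.668 bits

H = −Σ pᵢ log₂ pᵢ.
−0.18·log₂(0.18) = 0.4453
−0.23·log₂(0.23) = 0.4877
−0.16·log₂(0.16) = 0.4230
−0.09·log₂(0.09) = 0.3127
−0.08·log₂(0.08) = 0.2915
−0.06·log₂(0.06) = 0.2435
−0.20·log₂(0.20) = 0.4644
Sum ≈ 2.6681 → 2.668 bits.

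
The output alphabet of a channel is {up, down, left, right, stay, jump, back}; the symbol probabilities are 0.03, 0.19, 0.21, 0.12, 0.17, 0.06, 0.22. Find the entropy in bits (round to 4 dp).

2.6056 bits

H = −Σ pᵢ log₂ pᵢ.
−0.03·log₂(0.03) = 0.1518
−0.19·log₂(0.19) = 0.4552
−0.21·log₂(0.21) = 0.4728
−0.12·log₂(0.12) = 0.3671
−0.17·log₂(0.17) = 0.4346
−0.06·log₂(0.06) = 0.2435
−0.22·log₂(0.22) = 0.4806
Sum ≈ 2.6056 → 2.6056 bits.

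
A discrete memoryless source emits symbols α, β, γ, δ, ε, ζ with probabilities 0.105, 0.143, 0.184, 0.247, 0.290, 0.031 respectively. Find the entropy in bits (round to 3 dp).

H = −Σ pᵢ log₂ pᵢ.
−0.105·log₂(0.105) = 0.3414
−0.143·log₂(0.143) = 0.4012
−0.184·log₂(0.184) = 0.4494
−0.247·log₂(0.247) = 0.4983
−0.290·log₂(0.290) = 0.5179
−0.031·log₂(0.031) = 0.1554
Sum ≈ 2.3636 → 2.364 bits.

2.364 bits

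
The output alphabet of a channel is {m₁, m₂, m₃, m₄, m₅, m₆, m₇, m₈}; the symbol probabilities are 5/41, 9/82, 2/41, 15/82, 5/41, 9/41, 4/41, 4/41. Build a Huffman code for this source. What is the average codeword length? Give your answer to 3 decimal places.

2.927 bits/symbol

Repeatedly combine the two least-probable nodes; the expected code length is the sum of the merged weights.
merge 2/41 + 4/41 → 6/41
merge 4/41 + 9/82 → 17/82
merge 5/41 + 5/41 → 10/41
merge 6/41 + 15/82 → 27/82
merge 17/82 + 9/41 → 35/82
merge 10/41 + 27/82 → 47/82
merge 35/82 + 47/82 → 1
L = 6/41 + 17/82 + 10/41 + 27/82 + 35/82 + 47/82 + 1 = 120/41 ≈ 2.927 bits/symbol.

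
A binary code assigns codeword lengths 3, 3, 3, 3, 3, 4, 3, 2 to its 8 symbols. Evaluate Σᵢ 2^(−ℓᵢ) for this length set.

1.0625

With common denominator 2^4 = 16: Σ 2^(−ℓᵢ) = 2/16 + 2/16 + 2/16 + 2/16 + 2/16 + 1/16 + 2/16 + 4/16 = 17/16 = 1.0625.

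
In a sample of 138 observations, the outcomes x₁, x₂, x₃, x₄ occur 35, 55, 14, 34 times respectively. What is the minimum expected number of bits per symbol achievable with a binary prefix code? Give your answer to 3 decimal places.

Probabilities are the counts divided by 138.
Repeatedly combine the two least-probable nodes; the expected code length is the sum of the merged weights.
merge 7/69 + 17/69 → 8/23
merge 35/138 + 8/23 → 83/138
merge 55/138 + 83/138 → 1
L = 8/23 + 83/138 + 1 = 269/138 ≈ 1.949 bits/symbol.

1.949 bits/symbol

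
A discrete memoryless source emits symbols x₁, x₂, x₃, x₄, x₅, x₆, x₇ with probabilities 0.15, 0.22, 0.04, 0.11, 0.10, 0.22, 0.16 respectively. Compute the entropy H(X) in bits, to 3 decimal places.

H = −Σ pᵢ log₂ pᵢ.
−0.15·log₂(0.15) = 0.4105
−0.22·log₂(0.22) = 0.4806
−0.04·log₂(0.04) = 0.1858
−0.11·log₂(0.11) = 0.3503
−0.10·log₂(0.10) = 0.3322
−0.22·log₂(0.22) = 0.4806
−0.16·log₂(0.16) = 0.4230
Sum ≈ 2.6629 → 2.663 bits.

2.663 bits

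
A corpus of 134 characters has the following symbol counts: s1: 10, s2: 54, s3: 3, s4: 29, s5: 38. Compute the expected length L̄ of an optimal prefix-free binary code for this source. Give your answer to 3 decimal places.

2.007 bits/symbol

Probabilities are the counts divided by 134.
Repeatedly combine the two least-probable nodes; the expected code length is the sum of the merged weights.
merge 3/134 + 5/67 → 13/134
merge 13/134 + 29/134 → 21/67
merge 19/67 + 21/67 → 40/67
merge 27/67 + 40/67 → 1
L = 13/134 + 21/67 + 40/67 + 1 = 269/134 ≈ 2.007 bits/symbol.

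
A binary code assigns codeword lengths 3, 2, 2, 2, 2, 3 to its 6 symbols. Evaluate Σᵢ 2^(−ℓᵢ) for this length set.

1.25

With common denominator 2^3 = 8: Σ 2^(−ℓᵢ) = 1/8 + 2/8 + 2/8 + 2/8 + 2/8 + 1/8 = 10/8 = 1.25.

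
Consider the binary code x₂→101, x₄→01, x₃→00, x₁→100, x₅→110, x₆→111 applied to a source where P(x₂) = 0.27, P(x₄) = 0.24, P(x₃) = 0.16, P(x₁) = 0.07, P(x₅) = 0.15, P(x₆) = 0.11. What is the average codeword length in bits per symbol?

2.6 bits/symbol

L̄ = Σ pᵢ·ℓᵢ = 0.27·3 + 0.24·2 + 0.16·2 + 0.07·3 + 0.15·3 + 0.11·3 = 2.6 bits/symbol.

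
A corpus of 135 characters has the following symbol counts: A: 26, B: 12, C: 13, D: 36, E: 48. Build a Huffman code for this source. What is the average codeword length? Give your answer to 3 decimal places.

Probabilities are the counts divided by 135.
Repeatedly combine the two least-probable nodes; the expected code length is the sum of the merged weights.
merge 4/45 + 13/135 → 5/27
merge 5/27 + 26/135 → 17/45
merge 4/15 + 16/45 → 28/45
merge 17/45 + 28/45 → 1
L = 5/27 + 17/45 + 28/45 + 1 = 59/27 ≈ 2.185 bits/symbol.

2.185 bits/symbol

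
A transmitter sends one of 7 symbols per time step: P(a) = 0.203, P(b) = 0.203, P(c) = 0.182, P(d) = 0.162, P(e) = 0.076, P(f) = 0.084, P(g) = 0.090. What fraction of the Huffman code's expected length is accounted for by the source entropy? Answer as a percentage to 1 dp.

98.1%

Entropy H = −Σ p log₂ p ≈ 2.7021 bits.
Huffman merges: 19/250+21/250→4/25; 9/100+4/25→1/4; 81/500+91/500→43/125; 203/1000+203/1000→203/500; 1/4+43/125→297/500; 203/500+297/500→1. L = 1377/500 ≈ 2.7540.
Efficiency = H/L = 2.7021/2.7540 = 98.1%.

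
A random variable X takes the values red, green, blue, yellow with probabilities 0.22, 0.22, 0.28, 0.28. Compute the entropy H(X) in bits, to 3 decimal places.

1.990 bits

H = −Σ pᵢ log₂ pᵢ.
−0.22·log₂(0.22) = 0.4806
−0.22·log₂(0.22) = 0.4806
−0.28·log₂(0.28) = 0.5142
−0.28·log₂(0.28) = 0.5142
Sum ≈ 1.9896 → 1.990 bits.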